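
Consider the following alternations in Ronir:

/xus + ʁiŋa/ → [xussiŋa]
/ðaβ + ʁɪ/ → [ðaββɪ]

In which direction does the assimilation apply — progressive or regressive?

progressive

The segment that alternates is /ʁ/, which surfaces as [s] when adjacent to /s/.
The output [s] is identical to the trigger /s/ — every feature (place, manner, voicing) has been copied — so this is total assimilation.
The remaining alternation confirms this: /ʁ/ → [β] after /β/ — in each case the output is a copy of the preceding consonant.
Since the segment that changes follows the conditioning segment, the assimilation is progressive.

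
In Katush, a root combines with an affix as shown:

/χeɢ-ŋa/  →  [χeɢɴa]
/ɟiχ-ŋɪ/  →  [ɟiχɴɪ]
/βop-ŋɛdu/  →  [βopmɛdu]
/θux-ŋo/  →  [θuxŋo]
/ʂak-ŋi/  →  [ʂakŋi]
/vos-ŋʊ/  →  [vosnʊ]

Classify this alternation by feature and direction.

progressive place assimilation

Comparing underlying and surface forms, /ŋ/ → [ɴ] is the alternation; the neighbouring /ɢ/ is constant.
/ŋ/ is velar while /ɢ/ is uvular; the output [ɴ] is uvular, matching the trigger — so the feature that spreads is place.
Manner and voice are unchanged, so the assimilation is partial, not total.
The other alternating forms pattern the same way: /ŋ/ → [ɴ] after /χ/ (velar → uvular, matching uvular); /ŋ/ → [m] after /p/ (velar → bilabial, matching bilabial); /ŋ/ → [n] after /s/ (velar → alveolar, matching alveolar) — only place changes, and always toward the preceding segment.
No alternation appears in [θuxŋo], [ʂakŋi]: there the adjacent consonants already agree in place (/ŋ/ and /x/ are both velar; /ŋ/ and /k/ are both velar), so these forms are consistent with the same rule.
The trigger is the preceding segment, so the direction is progressive (perseverative).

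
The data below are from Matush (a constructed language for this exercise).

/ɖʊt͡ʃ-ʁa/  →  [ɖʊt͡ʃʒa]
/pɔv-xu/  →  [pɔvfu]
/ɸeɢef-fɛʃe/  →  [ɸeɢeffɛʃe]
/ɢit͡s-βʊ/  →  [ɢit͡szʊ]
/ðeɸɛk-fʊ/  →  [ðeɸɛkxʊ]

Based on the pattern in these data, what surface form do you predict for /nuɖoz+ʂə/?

[nuɖozsə]

The data show progressive place assimilation: /ʁ/ → [ʒ] after /t͡ʃ/; /x/ → [f] after /v/; /β/ → [z] after /t͡s/; /f/ → [x] after /k/. In each pair only place changes, matching the preceding consonant, while manner and voice stay constant.
Nothing changes in [ɸeɢeffɛʃe]: there the adjacent consonants already agree in place (/f/ and /f/ are both labiodental), so this form is consistent with the same rule.
/ʂ/ is a voiceless retroflex fricative. The preceding trigger /z/ is alveolar, so /ʂ/ must become alveolar as well.
A voiceless alveolar fricative is [s], so the surface segment is [s].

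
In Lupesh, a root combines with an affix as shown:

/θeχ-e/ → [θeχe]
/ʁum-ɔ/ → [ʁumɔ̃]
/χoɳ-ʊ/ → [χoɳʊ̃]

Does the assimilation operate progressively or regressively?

progressive

The vowel /ɔ/ surfaces as nasalised [ɔ̃] next to the preceding nasal /m/ — it has acquired the [+nasal] feature of its neighbour.
The other form shows the same pattern: /ʊ/ → [ʊ̃] after /ɳ/ — each time a vowel is nasalised next to a preceding nasal.
No change occurs in [θeχe] because the vowel at the boundary is adjacent to an oral consonant, not a nasal (/e/ next to /χ/).
Because the conditioning nasal is to the left of the vowel that changes, the process is progressive (perseverative).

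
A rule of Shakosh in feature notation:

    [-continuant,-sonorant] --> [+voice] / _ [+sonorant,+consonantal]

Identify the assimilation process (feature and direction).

regressive voicing assimilation

The target ([-continuant,-sonorant], stops) acquires [+voice] next to a sonorant consonant ([+sonorant,+consonantal]) — it takes on the voicing of its neighbour, so the feature that spreads is voicing.
Since the environment is written after the underscore, the trigger follows the target; the direction is regressive.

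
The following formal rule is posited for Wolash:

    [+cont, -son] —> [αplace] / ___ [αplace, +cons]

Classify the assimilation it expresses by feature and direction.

regressive place assimilation

The shared variable α links the value of the place features (abbreviated [place]) on the target to the same value on the neighbouring segment, so place is the feature that assimilates.
The conditioning segment sits to the right of the focus bar, meaning the trigger follows the segment that changes — regressive assimilation.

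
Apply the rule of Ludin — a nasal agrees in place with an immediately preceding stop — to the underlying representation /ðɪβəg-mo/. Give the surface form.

[ðɪβəgŋo]

/m/ is a voiced bilabial nasal. The preceding trigger /g/ is velar, so /m/ must become velar as well.
Changing only its place to velar gives [ŋ] — the voiced velar nasal.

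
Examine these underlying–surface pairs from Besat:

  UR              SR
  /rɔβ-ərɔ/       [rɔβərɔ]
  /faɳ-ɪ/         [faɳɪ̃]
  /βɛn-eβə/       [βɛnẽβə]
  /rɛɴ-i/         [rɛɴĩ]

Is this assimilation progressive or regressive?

progressive

The vowel /ɪ/ surfaces as nasalised [ɪ̃] next to the preceding nasal /ɳ/ — it has acquired the [+nasal] feature of its neighbour.
Likewise in the remaining data: /e/ → [ẽ] after /n/; /i/ → [ĩ] after /ɴ/ — each time a vowel is nasalised next to a preceding nasal.
No change occurs in [rɔβərɔ] because the vowel at the boundary is adjacent to an oral consonant, not a nasal (/ə/ next to /β/).
Because the conditioning nasal is to the left of the vowel that changes, the process is progressive (perseverative).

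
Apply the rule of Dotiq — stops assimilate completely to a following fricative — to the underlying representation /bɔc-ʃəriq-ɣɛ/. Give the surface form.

/c/ is the segment targeted by the rule; it sits immediately before /ʃ/, so it assimilates completely and surfaces as [ʃ].
At the second juncture, /q/ likewise becomes [ɣ] adjacent to /ɣ/.

[bɔʃʃəriɣɣɛ]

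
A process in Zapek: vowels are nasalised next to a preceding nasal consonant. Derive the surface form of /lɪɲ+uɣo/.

[lɪɲũɣo]

/u/ sits next to the nasal /ɲ/ and is therefore nasalised to [ũ].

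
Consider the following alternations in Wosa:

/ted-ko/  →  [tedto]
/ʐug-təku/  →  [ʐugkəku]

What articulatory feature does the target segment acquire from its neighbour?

Comparing underlying and surface forms, /k/ → [t] is the alternation; the neighbouring /d/ is constant.
The change velar → alveolar matches the place of the preceding /d/, identifying this as place assimilation.
The same holds elsewhere in the data: /t/ → [k] after /g/ (alveolar → velar, matching velar) — only place changes, and always toward the preceding segment.

place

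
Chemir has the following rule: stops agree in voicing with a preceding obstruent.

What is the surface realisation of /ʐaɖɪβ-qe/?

[ʐaɖɪβɢe]

/q/ is a voiceless uvular stop. The preceding trigger /β/ is voiced, so /q/ must become voiced as well.
Changing only its voicing to voiced gives [ɢ] — the voiced uvular stop.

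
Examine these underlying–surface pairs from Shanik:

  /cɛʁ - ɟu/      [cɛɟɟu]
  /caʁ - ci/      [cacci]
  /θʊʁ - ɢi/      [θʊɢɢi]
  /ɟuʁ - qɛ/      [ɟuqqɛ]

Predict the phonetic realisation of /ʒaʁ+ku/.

The data show regressive total assimilation (/ʁ/ → [ɟ] before /ɟ/; /ʁ/ → [c] before /c/; /ʁ/ → [ɢ] before /ɢ/; /ʁ/ → [q] before /q/): in every case the target segment becomes identical to its following neighbour, copying more than a single feature.
/ʁ/ is the segment targeted by the rule; it sits immediately before /k/, so it assimilates completely and surfaces as [k].

[ʒakku]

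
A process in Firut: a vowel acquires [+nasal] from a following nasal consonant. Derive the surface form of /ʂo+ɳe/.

[ʂõɳe]

The vowel /o/ is adjacent to the following nasal /ɳ/, so it acquires [+nasal] and surfaces as [õ].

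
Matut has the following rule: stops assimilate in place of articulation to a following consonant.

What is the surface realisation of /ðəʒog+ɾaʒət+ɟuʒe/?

[ðəʒodɾaʒəcɟuʒe]

The rule targets /g/ (voiced velar stop), which sits before the trigger /ɾ/ (alveolar).
A voiced alveolar stop is [d], so the surface segment is [d].
The same rule applies at the second boundary: /t/ → [c] next to /ɟ/.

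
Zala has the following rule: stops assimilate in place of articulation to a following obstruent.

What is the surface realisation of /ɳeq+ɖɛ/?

[ɳeʈɖɛ]

/q/ is a voiceless uvular stop. The following trigger /ɖ/ is retroflex, so /q/ must become retroflex as well.
A voiceless retroflex stop is [ʈ], so the surface segment is [ʈ].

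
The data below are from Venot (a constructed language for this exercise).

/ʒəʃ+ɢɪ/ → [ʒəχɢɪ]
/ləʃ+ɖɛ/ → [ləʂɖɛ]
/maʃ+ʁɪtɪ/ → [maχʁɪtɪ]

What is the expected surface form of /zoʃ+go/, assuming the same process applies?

[zoxgo]

The data show regressive place assimilation: /ʃ/ → [χ] before /ɢ/; /ʃ/ → [ʂ] before /ɖ/; /ʃ/ → [χ] before /ʁ/. In each pair only place changes, matching the following consonant, while manner and voice stay constant.
/ʃ/ is a voiceless postalveolar fricative. The following trigger /g/ is velar, so /ʃ/ must become velar as well.
The voiceless velar fricative is [x], so /ʃ/ → [x].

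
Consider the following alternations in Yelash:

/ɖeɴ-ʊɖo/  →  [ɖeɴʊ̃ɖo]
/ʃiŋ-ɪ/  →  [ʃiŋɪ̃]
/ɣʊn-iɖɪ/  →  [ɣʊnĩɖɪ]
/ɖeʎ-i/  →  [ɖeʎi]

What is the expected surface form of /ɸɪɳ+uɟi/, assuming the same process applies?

The data show progressive nasality assimilation (vowel nasalisation): /ʊ/ → [ʊ̃] after /ɴ/; /ɪ/ → [ɪ̃] after /ŋ/; /i/ → [ĩ] after /n/ — a vowel is nasalised by an immediately preceding nasal consonant.
No change occurs in [ɖeʎi] because the vowel at the boundary is adjacent to an oral consonant, not a nasal (/i/ next to /ʎ/).
/u/ sits next to the nasal /ɳ/ and is therefore nasalised to [ũ].

[ɸɪɳũɟi]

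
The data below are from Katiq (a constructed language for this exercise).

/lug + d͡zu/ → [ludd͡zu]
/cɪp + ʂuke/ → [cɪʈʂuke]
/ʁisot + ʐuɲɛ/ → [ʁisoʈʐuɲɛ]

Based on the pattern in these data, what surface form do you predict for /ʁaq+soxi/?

The data show regressive place assimilation: /g/ → [d] before /d͡z/; /p/ → [ʈ] before /ʂ/; /t/ → [ʈ] before /ʐ/. In each pair only place changes, matching the following consonant, while manner and voice stay constant.
The rule targets /q/ (voiceless uvular stop), which sits before the trigger /s/ (alveolar).
The voiceless alveolar stop is [t], so /q/ → [t].

[ʁatsoxi]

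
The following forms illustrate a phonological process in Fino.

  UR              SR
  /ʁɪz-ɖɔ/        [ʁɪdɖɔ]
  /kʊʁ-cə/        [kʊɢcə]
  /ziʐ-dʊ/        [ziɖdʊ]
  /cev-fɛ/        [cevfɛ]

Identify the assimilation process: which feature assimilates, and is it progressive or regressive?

regressive manner assimilation

Underlying /z/ is realised as [d] next to /ɖ/; /ɖ/ itself does not change.
The change fricative → stop matches the manner of the following /ɖ/, identifying this as manner assimilation.
Place and voice are unchanged, so the assimilation is partial, not total.
The same holds elsewhere in the data: /ʁ/ → [ɢ] before /c/ (fricative → stop, matching a stop); /ʐ/ → [ɖ] before /d/ (fricative → stop, matching a stop) — only manner changes, and always toward the following segment.
No alternation appears in [cevfɛ]: there the adjacent consonants already agree in manner (/v/ and /f/ are both fricatives), so this form is consistent with the same rule.
The trigger is the following segment, so the direction is regressive (anticipatory).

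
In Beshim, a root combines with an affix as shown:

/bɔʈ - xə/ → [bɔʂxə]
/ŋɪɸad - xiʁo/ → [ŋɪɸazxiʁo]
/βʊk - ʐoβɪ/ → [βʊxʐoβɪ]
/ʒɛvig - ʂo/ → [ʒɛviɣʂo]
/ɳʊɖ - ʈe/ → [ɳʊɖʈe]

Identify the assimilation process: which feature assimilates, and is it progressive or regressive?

The segment that alternates is /ʈ/, which surfaces as [ʂ] when adjacent to /x/.
The change stop → fricative matches the manner of the following /x/, identifying this as manner assimilation.
Place and voice are unchanged, so the assimilation is partial, not total.
Checking the remaining alternations: /d/ → [z] before /x/ (stop → fricative, matching a fricative); /k/ → [x] before /ʐ/ (stop → fricative, matching a fricative); /g/ → [ɣ] before /ʂ/ (stop → fricative, matching a fricative) — only manner changes, and always toward the following segment.
Nothing changes in [ɳʊɖʈe]: there the adjacent consonants already agree in manner (/ɖ/ and /ʈ/ are both stops), so this form is consistent with the same rule.
The trigger is the following segment, so the direction is regressive (anticipatory).

regressive manner assimilation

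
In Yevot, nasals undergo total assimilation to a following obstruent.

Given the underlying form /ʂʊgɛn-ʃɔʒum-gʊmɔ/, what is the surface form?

[ʂʊgɛʃʃɔʒuggʊmɔ]

/n/ is the segment targeted by the rule; it sits immediately before /ʃ/, so it assimilates completely and surfaces as [ʃ].
The same rule applies at the second boundary: /m/ → [g] next to /g/.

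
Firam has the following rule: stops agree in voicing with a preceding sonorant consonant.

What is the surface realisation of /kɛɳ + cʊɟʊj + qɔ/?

/c/ is a voiceless palatal stop. The preceding trigger /ɳ/ is voiced, so /c/ must become voiced as well.
A voiced palatal stop is [ɟ], so the surface segment is [ɟ].
At the second juncture, /q/ likewise becomes [ɢ] adjacent to /j/.

[kɛɳɟʊɟʊjɢɔ]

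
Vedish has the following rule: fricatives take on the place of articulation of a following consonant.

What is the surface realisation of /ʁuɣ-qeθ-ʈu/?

/ɣ/ is a voiced velar fricative. The following trigger /q/ is uvular, so /ɣ/ must become uvular as well.
A voiced uvular fricative is [ʁ], so the surface segment is [ʁ].
At the second juncture, /θ/ likewise becomes [ʂ] adjacent to /ʈ/.

[ʁuʁqeʂʈu]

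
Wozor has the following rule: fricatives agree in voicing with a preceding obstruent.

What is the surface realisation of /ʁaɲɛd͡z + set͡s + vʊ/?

The rule targets /s/ (voiceless alveolar fricative), which sits after the trigger /d͡z/ (voiced).
Changing only its voicing to voiced gives [z] — the voiced alveolar fricative.
The same rule applies at the second boundary: /v/ → [f] next to /t͡s/.

[ʁaɲɛd͡zzet͡sfʊ]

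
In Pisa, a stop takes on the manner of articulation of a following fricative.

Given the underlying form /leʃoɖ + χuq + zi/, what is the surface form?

The rule targets /ɖ/ (voiced retroflex stop), which sits before the trigger /χ/ (fricative).
A voiced retroflex fricative is [ʐ], so the surface segment is [ʐ].
The same rule applies at the second boundary: /q/ → [χ] next to /z/.

[leʃoʐχuχzi]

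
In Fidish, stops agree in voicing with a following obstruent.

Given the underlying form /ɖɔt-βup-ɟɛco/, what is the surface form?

[ɖɔdβubɟɛco]

/t/ is a voiceless alveolar stop. The following trigger /β/ is voiced, so /t/ must become voiced as well.
A voiced alveolar stop is [d], so the surface segment is [d].
The same rule applies at the second boundary: /p/ → [b] next to /ɟ/.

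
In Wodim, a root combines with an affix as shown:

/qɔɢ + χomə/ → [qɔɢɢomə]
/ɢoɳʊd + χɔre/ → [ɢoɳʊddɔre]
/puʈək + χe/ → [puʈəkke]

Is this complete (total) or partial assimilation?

total assimilation

Underlying /χ/ is realised as [ɢ] next to /ɢ/; /ɢ/ itself does not change.
The output [ɢ] is identical to the trigger /ɢ/ — every feature (place, manner, voicing) has been copied — so this is total assimilation.
The other forms behave the same way: /χ/ → [d] after /d/; /χ/ → [k] after /k/ — in each case the output is a copy of the preceding consonant.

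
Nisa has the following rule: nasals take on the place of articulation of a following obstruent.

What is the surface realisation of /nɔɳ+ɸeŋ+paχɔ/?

The rule targets /ɳ/ (voiced retroflex nasal), which sits before the trigger /ɸ/ (bilabial).
Changing only its place to bilabial gives [m] — the voiced bilabial nasal.
At the second juncture, /ŋ/ likewise becomes [m] adjacent to /p/.

[nɔmɸempaχɔ]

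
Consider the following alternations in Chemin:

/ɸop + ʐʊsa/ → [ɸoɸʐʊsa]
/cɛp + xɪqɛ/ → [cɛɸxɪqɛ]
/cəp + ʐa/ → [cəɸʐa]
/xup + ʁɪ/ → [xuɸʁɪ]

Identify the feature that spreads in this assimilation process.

manner

The segment that alternates is /p/, which surfaces as [ɸ] when adjacent to /ʐ/.
/p/ is a stop while /ʐ/ is a fricative; the output [ɸ] is a fricative, matching the trigger — so the feature that spreads is manner.
The same holds elsewhere in the data: /p/ → [ɸ] before /x/ (stop → fricative, matching a fricative); /p/ → [ɸ] before /ʁ/ (stop → fricative, matching a fricative) — only manner changes, and always toward the following segment.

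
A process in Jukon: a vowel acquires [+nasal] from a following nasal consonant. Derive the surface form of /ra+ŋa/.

[rãŋa]

The vowel /a/ is adjacent to the following nasal /ŋ/, so it acquires [+nasal] and surfaces as [ã].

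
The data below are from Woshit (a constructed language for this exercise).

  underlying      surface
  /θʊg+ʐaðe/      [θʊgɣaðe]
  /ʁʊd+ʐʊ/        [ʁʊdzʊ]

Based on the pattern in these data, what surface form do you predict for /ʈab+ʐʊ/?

[ʈabβʊ]

The data show progressive place assimilation: /ʐ/ → [ɣ] after /g/; /ʐ/ → [z] after /d/. In each pair only place changes, matching the preceding consonant, while manner and voice stay constant.
The rule targets /ʐ/ (voiced retroflex fricative), which sits after the trigger /b/ (bilabial).
Changing only its place to bilabial gives [β] — the voiced bilabial fricative.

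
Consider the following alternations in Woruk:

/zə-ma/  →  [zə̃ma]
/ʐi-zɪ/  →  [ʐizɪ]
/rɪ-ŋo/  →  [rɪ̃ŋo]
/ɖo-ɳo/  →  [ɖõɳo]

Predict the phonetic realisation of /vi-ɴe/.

The data show regressive nasality assimilation (vowel nasalisation): /ə/ → [ə̃] before /m/; /ɪ/ → [ɪ̃] before /ŋ/; /o/ → [õ] before /ɳ/ — a vowel is nasalised by an immediately following nasal consonant.
No change occurs in [ʐizɪ] because the vowel at the boundary is adjacent to an oral consonant, not a nasal (/i/ next to /z/).
/i/ sits next to the nasal /ɴ/ and is therefore nasalised to [ĩ].

[vĩɴe]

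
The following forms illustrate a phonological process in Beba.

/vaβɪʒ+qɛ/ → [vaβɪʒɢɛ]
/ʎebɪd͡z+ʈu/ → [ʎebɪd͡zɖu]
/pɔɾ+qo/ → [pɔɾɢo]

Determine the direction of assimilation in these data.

progressive

Comparing underlying and surface forms, /q/ → [ɢ] is the alternation; the neighbouring /ʒ/ is constant.
/q/ is voiceless while /ʒ/ is voiced; the output [ɢ] is voiced, matching the trigger — so the feature that spreads is voicing.
Checking the remaining alternations: /ʈ/ → [ɖ] after /d͡z/ (voiceless → voiced, matching voiced); /q/ → [ɢ] after /ɾ/ (voiceless → voiced, matching voiced) — only voicing changes, and always toward the preceding segment.
The trigger is the preceding segment, so the direction is progressive (perseverative).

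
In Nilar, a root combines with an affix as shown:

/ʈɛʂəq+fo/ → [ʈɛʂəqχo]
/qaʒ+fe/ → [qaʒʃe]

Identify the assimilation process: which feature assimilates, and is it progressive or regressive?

Underlying /f/ is realised as [χ] next to /q/; /q/ itself does not change.
/f/ is labiodental while /q/ is uvular; the output [χ] is uvular, matching the trigger — so the feature that spreads is place.
Manner and voice are unchanged, so the assimilation is partial, not total.
Checking the remaining alternation: /f/ → [ʃ] after /ʒ/ (labiodental → postalveolar, matching postalveolar) — only place changes, and always toward the preceding segment.
The trigger is the preceding segment, so the direction is progressive (perseverative).

progressive place assimilation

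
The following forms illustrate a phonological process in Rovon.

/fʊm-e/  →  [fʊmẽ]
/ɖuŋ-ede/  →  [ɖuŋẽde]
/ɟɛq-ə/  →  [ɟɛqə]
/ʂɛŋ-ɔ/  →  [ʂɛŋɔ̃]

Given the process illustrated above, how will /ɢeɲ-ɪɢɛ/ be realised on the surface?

The data show progressive nasality assimilation (vowel nasalisation): /e/ → [ẽ] after /m/; /e/ → [ẽ] after /ŋ/; /ɔ/ → [ɔ̃] after /ŋ/ — a vowel is nasalised by an immediately preceding nasal consonant.
No change occurs in [ɟɛqə] because the vowel at the boundary is adjacent to an oral consonant, not a nasal (/ə/ next to /q/).
/ɪ/ sits next to the nasal /ɲ/ and is therefore nasalised to [ɪ̃].

[ɢeɲɪ̃ɢɛ]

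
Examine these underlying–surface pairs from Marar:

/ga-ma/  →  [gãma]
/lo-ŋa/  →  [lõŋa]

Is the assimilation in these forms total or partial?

The vowel /a/ surfaces as nasalised [ã] next to the following nasal /m/ — it has acquired the [+nasal] feature of its neighbour.
Likewise in the remaining data: /o/ → [õ] before /ŋ/ — each time a vowel is nasalised next to a following nasal.

partial assimilation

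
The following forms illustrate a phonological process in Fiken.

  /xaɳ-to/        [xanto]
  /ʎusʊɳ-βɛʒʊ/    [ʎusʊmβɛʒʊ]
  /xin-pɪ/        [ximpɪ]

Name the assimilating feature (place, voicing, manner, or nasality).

Underlying /ɳ/ is realised as [n] next to /t/; /t/ itself does not change.
The change retroflex → alveolar matches the place of the following /t/, identifying this as place assimilation.
The other alternating forms pattern the same way: /ɳ/ → [m] before /β/ (retroflex → bilabial, matching bilabial); /n/ → [m] before /p/ (alveolar → bilabial, matching bilabial) — only place changes, and always toward the following segment.

place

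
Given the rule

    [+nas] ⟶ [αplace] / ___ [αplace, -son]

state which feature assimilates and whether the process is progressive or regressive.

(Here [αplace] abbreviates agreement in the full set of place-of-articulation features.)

regressive place assimilation

The rule copies the place features (abbreviated [place]) from the environment onto the target, so the assimilating feature is place.
Since the environment is written after the underscore, the trigger follows the target; the direction is regressive.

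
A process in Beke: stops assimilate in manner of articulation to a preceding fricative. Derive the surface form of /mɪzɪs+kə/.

The rule targets /k/ (voiceless velar stop), which sits after the trigger /s/ (fricative).
A voiceless velar fricative is [x], so the surface segment is [x].

[mɪzɪsxə]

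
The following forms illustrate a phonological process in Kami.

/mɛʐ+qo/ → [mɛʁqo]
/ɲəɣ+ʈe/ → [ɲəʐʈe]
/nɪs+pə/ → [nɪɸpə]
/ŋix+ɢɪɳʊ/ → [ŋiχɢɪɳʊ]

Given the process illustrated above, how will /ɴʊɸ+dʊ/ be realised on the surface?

The data show regressive place assimilation: /ʐ/ → [ʁ] before /q/; /ɣ/ → [ʐ] before /ʈ/; /s/ → [ɸ] before /p/; /x/ → [χ] before /ɢ/. In each pair only place changes, matching the following consonant, while manner and voice stay constant.
The rule targets /ɸ/ (voiceless bilabial fricative), which sits before the trigger /d/ (alveolar).
The voiceless alveolar fricative is [s], so /ɸ/ → [s].

[ɴʊsdʊ]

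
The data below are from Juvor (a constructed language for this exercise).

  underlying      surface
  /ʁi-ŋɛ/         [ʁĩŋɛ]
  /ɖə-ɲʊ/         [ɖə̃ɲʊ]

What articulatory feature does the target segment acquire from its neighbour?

nasality

The vowel /i/ surfaces as nasalised [ĩ] next to the following nasal /ŋ/ — it has acquired the [+nasal] feature of its neighbour.
The other form shows the same pattern: /ə/ → [ə̃] before /ɲ/ — each time a vowel is nasalised next to a following nasal.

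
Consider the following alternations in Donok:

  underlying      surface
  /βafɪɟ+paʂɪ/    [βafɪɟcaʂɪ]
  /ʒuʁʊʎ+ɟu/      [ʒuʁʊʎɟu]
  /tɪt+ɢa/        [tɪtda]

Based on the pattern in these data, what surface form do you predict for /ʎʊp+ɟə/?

The data show progressive place assimilation: /p/ → [c] after /ɟ/; /ɢ/ → [d] after /t/. In each pair only place changes, matching the preceding consonant, while manner and voice stay constant.
No alternation appears in [ʒuʁʊʎɟu]: there the adjacent consonants already agree in place (/ɟ/ and /ʎ/ are both palatal), so this form is consistent with the same rule.
/ɟ/ is a voiced palatal stop. The preceding trigger /p/ is bilabial, so /ɟ/ must become bilabial as well.
The voiced bilabial stop is [b], so /ɟ/ → [b].

[ʎʊpbə]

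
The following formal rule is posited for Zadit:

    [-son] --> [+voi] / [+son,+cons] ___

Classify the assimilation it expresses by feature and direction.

progressive voicing assimilation

The structural change is [+voi], and the conditioning segment [+son,+cons] (a sonorant consonant) is itself voiced, so the target comes to share the voicing of its neighbour — voicing assimilation.
Since the environment is written before the underscore, the trigger precedes the target; the direction is progressive.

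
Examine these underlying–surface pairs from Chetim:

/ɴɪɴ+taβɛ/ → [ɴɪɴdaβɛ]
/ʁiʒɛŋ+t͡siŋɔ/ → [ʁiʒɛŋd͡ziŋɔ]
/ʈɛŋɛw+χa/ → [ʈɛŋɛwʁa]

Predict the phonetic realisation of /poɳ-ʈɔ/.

[poɳɖɔ]

The data show progressive voicing assimilation: /t/ → [d] after /ɴ/; /t͡s/ → [d͡z] after /ŋ/; /χ/ → [ʁ] after /w/. In each pair only voicing changes, matching the preceding consonant, while place and manner stay constant.
The rule targets /ʈ/ (voiceless retroflex stop), which sits after the trigger /ɳ/ (voiced).
A voiced retroflex stop is [ɖ], so the surface segment is [ɖ].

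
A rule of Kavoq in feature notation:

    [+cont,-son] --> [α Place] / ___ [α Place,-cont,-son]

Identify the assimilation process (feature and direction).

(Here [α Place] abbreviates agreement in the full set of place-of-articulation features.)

The rule copies the place features (abbreviated [Place]) from the environment onto the target, so the assimilating feature is place.
Since the environment is written after the underscore, the trigger follows the target; the direction is regressive.

regressive place assimilation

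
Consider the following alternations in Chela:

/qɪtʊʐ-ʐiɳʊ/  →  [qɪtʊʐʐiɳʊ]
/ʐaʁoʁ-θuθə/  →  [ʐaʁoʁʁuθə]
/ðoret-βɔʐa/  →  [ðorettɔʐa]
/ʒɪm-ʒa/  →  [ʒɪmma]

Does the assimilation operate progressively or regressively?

Underlying /θ/ is realised as [ʁ] next to /ʁ/; /ʁ/ itself does not change.
The output [ʁ] is identical to the trigger /ʁ/ — every feature (place, manner, voicing) has been copied — so this is total assimilation.
The other forms behave the same way: /β/ → [t] after /t/; /ʒ/ → [m] after /m/ — in each case the output is a copy of the preceding consonant.
In [qɪtʊʐʐiɳʊ] the two consonants at the boundary are already identical (/ʐ/ + /ʐ/), so the rule applies vacuously and nothing changes.
The trigger is the preceding segment, so the direction is progressive (perseverative).

progressive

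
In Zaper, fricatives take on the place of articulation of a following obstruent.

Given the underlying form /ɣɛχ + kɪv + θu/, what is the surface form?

[ɣɛxkɪðθu]

/χ/ is a voiceless uvular fricative. The following trigger /k/ is velar, so /χ/ must become velar as well.
Changing only its place to velar gives [x] — the voiceless velar fricative.
At the second juncture, /v/ likewise becomes [ð] adjacent to /θ/.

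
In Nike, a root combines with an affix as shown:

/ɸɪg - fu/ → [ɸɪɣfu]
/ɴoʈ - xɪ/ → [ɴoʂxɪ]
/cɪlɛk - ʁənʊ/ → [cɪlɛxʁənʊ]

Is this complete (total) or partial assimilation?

Underlying /g/ is realised as [ɣ] next to /f/; /f/ itself does not change.
/g/ is a stop while /f/ is a fricative; the output [ɣ] is a fricative, matching the trigger — so the feature that spreads is manner.
Place and voice are unchanged, so the assimilation is partial, not total.
Checking the remaining alternations: /ʈ/ → [ʂ] before /x/ (stop → fricative, matching a fricative); /k/ → [x] before /ʁ/ (stop → fricative, matching a fricative) — only manner changes, and always toward the following segment.

partial assimilation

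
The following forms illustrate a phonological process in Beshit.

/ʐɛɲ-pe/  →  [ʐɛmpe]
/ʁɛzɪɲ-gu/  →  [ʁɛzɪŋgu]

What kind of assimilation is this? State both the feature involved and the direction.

regressive place assimilation

Comparing underlying and surface forms, /ɲ/ → [m] is the alternation; the neighbouring /p/ is constant.
/ɲ/ is palatal while /p/ is bilabial; the output [m] is bilabial, matching the trigger — so the feature that spreads is place.
Manner and voice are unchanged, so the assimilation is partial, not total.
The other alternating form patterns the same way: /ɲ/ → [ŋ] before /g/ (palatal → velar, matching velar) — only place changes, and always toward the following segment.
Since the segment that changes precedes the conditioning segment, the assimilation is regressive.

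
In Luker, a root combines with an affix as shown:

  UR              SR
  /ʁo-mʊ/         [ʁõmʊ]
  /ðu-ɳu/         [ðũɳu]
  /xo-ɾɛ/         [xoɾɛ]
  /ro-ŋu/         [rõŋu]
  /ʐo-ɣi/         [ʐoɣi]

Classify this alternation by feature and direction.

The vowel /o/ surfaces as nasalised [õ] next to the following nasal /m/ — it has acquired the [+nasal] feature of its neighbour.
Likewise in the remaining data: /u/ → [ũ] before /ɳ/; /o/ → [õ] before /ŋ/ — each time a vowel is nasalised next to a following nasal.
No change occurs in [xoɾɛ], [ʐoɣi] because the vowel at the boundary is adjacent to an oral consonant, not a nasal (/o/ next to /ɾ/; /o/ next to /ɣ/).
Because the conditioning nasal is to the right of the vowel that changes, the process is regressive (anticipatory).

regressive nasality assimilation (vowel nasalisation)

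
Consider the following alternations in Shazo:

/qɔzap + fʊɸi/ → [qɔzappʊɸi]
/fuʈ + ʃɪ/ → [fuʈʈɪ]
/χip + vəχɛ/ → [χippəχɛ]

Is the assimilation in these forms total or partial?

total assimilation

Comparing underlying and surface forms, /f/ → [p] is the alternation; the neighbouring /p/ is constant.
The output [p] is identical to the trigger /p/ — every feature (place, manner, voicing) has been copied — so this is total assimilation.
The remaining alternations confirm this: /ʃ/ → [ʈ] after /ʈ/; /v/ → [p] after /p/ — in each case the output is a copy of the preceding consonant.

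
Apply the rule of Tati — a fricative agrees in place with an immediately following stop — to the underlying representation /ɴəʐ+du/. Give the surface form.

[ɴəzdu]

The rule targets /ʐ/ (voiced retroflex fricative), which sits before the trigger /d/ (alveolar).
Changing only its place to alveolar gives [z] — the voiced alveolar fricative.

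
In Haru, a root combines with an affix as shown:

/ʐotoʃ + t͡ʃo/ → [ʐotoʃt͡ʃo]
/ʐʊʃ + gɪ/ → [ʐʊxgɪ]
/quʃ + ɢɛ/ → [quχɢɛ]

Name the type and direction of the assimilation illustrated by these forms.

Underlying /ʃ/ is realised as [x] next to /g/; /g/ itself does not change.
/ʃ/ is postalveolar while /g/ is velar; the output [x] is velar, matching the trigger — so the feature that spreads is place.
Manner and voice are unchanged, so the assimilation is partial, not total.
The other alternating form patterns the same way: /ʃ/ → [χ] before /ɢ/ (postalveolar → uvular, matching uvular) — only place changes, and always toward the following segment.
No alternation appears in [ʐotoʃt͡ʃo]: there the adjacent consonants already agree in place (/ʃ/ and /t͡ʃ/ are both postalveolar), so this form is consistent with the same rule.
The trigger is the following segment, so the direction is regressive (anticipatory).

regressive place assimilation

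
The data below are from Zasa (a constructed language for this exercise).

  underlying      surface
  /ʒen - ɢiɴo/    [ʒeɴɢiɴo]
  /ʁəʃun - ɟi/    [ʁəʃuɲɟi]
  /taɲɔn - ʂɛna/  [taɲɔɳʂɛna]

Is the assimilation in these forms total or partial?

Underlying /n/ is realised as [ɴ] next to /ɢ/; /ɢ/ itself does not change.
/n/ is alveolar while /ɢ/ is uvular; the output [ɴ] is uvular, matching the trigger — so the feature that spreads is place.
Manner and voice are unchanged, so the assimilation is partial, not total.
Checking the remaining alternations: /n/ → [ɲ] before /ɟ/ (alveolar → palatal, matching palatal); /n/ → [ɳ] before /ʂ/ (alveolar → retroflex, matching retroflex) — only place changes, and always toward the following segment.

partial assimilation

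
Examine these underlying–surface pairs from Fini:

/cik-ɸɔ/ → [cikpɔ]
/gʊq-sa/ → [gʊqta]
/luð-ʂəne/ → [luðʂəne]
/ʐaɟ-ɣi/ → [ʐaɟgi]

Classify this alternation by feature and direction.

Comparing underlying and surface forms, /ɸ/ → [p] is the alternation; the neighbouring /k/ is constant.
/ɸ/ is a fricative while /k/ is a stop; the output [p] is a stop, matching the trigger — so the feature that spreads is manner.
Place and voice are unchanged, so the assimilation is partial, not total.
Checking the remaining alternations: /s/ → [t] after /q/ (fricative → stop, matching a stop); /ɣ/ → [g] after /ɟ/ (fricative → stop, matching a stop) — only manner changes, and always toward the preceding segment.
Nothing changes in [luðʂəne]: there the adjacent consonants already agree in manner (/ʂ/ and /ð/ are both fricatives), so this form is consistent with the same rule.
The trigger is the preceding segment, so the direction is progressive (perseverative).

progressive manner assimilation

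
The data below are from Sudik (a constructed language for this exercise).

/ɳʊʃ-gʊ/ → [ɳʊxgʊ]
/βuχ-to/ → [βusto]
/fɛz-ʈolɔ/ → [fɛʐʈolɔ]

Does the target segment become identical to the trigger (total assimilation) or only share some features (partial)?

Comparing underlying and surface forms, /ʃ/ → [x] is the alternation; the neighbouring /g/ is constant.
/ʃ/ is postalveolar while /g/ is velar; the output [x] is velar, matching the trigger — so the feature that spreads is place.
Manner and voice are unchanged, so the assimilation is partial, not total.
The same holds elsewhere in the data: /χ/ → [s] before /t/ (uvular → alveolar, matching alveolar); /z/ → [ʐ] before /ʈ/ (alveolar → retroflex, matching retroflex) — only place changes, and always toward the following segment.

partial assimilation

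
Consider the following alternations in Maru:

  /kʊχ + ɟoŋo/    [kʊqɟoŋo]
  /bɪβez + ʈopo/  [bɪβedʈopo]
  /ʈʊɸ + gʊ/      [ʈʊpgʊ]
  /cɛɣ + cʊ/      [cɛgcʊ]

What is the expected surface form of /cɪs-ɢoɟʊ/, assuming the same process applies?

[cɪtɢoɟʊ]

The data show regressive manner assimilation: /χ/ → [q] before /ɟ/; /z/ → [d] before /ʈ/; /ɸ/ → [p] before /g/; /ɣ/ → [g] before /c/. In each pair only manner changes, matching the following consonant, while place and voice stay constant.
/s/ is a voiceless alveolar fricative. The following trigger /ɢ/ is a stop, so /s/ must become a stop as well.
The voiceless alveolar stop is [t], so /s/ → [t].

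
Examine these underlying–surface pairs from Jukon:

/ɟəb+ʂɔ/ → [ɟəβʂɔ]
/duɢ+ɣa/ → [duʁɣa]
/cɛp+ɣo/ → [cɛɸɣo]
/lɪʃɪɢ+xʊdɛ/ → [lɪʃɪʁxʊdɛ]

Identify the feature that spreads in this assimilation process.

The segment that alternates is /b/, which surfaces as [β] when adjacent to /ʂ/.
The change stop → fricative matches the manner of the following /ʂ/, identifying this as manner assimilation.
Checking the remaining alternations: /ɢ/ → [ʁ] before /ɣ/ (stop → fricative, matching a fricative); /p/ → [ɸ] before /ɣ/ (stop → fricative, matching a fricative); /ɢ/ → [ʁ] before /x/ (stop → fricative, matching a fricative) — only manner changes, and always toward the following segment.

manner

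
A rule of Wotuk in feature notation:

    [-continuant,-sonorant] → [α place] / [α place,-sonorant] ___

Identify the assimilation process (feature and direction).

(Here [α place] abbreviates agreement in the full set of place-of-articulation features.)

progressive place assimilation

The rule copies the place features (abbreviated [place]) from the environment onto the target, so the assimilating feature is place.
Since the environment is written before the underscore, the trigger precedes the target; the direction is progressive.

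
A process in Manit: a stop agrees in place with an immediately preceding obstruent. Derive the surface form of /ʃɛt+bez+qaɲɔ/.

[ʃɛtdeztaɲɔ]

/b/ is a voiced bilabial stop. The preceding trigger /t/ is alveolar, so /b/ must become alveolar as well.
The voiced alveolar stop is [d], so /b/ → [d].
The same rule applies at the second boundary: /q/ → [t] next to /z/.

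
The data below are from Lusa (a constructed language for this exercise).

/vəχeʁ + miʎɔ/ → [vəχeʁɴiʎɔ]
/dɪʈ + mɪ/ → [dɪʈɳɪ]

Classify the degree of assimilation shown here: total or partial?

The segment that alternates is /m/, which surfaces as [ɴ] when adjacent to /ʁ/.
/m/ is bilabial while /ʁ/ is uvular; the output [ɴ] is uvular, matching the trigger — so the feature that spreads is place.
Manner and voice are unchanged, so the assimilation is partial, not total.
The other alternating form patterns the same way: /m/ → [ɳ] after /ʈ/ (bilabial → retroflex, matching retroflex) — only place changes, and always toward the preceding segment.

partial assimilation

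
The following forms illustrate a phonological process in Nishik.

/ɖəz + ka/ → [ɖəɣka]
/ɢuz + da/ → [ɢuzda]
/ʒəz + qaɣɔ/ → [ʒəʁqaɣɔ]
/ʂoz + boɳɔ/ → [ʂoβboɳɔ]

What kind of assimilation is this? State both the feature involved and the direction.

regressive place assimilation

Underlying /z/ is realised as [ɣ] next to /k/; /k/ itself does not change.
/z/ is alveolar while /k/ is velar; the output [ɣ] is velar, matching the trigger — so the feature that spreads is place.
Manner and voice are unchanged, so the assimilation is partial, not total.
Checking the remaining alternations: /z/ → [ʁ] before /q/ (alveolar → uvular, matching uvular); /z/ → [β] before /b/ (alveolar → bilabial, matching bilabial) — only place changes, and always toward the following segment.
Nothing changes in [ɢuzda]: there the adjacent consonants already agree in place (/z/ and /d/ are both alveolar), so this form is consistent with the same rule.
The trigger is the following segment, so the direction is regressive (anticipatory).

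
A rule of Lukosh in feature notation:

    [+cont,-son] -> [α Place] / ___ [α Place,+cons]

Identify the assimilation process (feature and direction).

regressive place assimilation

The rule copies the place features (abbreviated [Place]) from the environment onto the target, so the assimilating feature is place.
Since the environment is written after the underscore, the trigger follows the target; the direction is regressive.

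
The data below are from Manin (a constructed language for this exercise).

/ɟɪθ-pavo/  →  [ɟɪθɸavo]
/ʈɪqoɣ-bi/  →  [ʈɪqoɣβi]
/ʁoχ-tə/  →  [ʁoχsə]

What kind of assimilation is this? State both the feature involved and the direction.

progressive manner assimilation

The segment that alternates is /p/, which surfaces as [ɸ] when adjacent to /θ/.
The change stop → fricative matches the manner of the preceding /θ/, identifying this as manner assimilation.
Place and voice are unchanged, so the assimilation is partial, not total.
Checking the remaining alternations: /b/ → [β] after /ɣ/ (stop → fricative, matching a fricative); /t/ → [s] after /χ/ (stop → fricative, matching a fricative) — only manner changes, and always toward the preceding segment.
The trigger is the preceding segment, so the direction is progressive (perseverative).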